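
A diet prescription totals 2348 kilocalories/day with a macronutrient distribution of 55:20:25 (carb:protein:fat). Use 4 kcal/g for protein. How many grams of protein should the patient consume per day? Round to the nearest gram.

117 g/day

Protein energy = 20% × 2348 = 469.6 kcal.
At 4 kcal/g: 469.6 ÷ 4 = 117.4 g.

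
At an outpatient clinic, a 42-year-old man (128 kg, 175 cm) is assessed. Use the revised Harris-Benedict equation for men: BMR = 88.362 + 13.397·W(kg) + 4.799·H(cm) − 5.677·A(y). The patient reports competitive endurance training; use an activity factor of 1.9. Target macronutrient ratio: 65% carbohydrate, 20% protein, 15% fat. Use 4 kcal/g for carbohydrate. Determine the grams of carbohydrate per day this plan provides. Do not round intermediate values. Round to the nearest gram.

742 g/day

Harris-Benedict: BMR = 88.362 + 13.397(128) + 4.799(175) − 5.677(42) = 2404.569 kcal/day.
TEE = 2404.569 × 1.9 = 4568.6811 kcal/day.
Carbohydrate energy = 65% × 4568.6811 = 2969.6427 kcal.
Carbohydrate = 2969.6427 ÷ 4 kcal/g = 742.4107 g.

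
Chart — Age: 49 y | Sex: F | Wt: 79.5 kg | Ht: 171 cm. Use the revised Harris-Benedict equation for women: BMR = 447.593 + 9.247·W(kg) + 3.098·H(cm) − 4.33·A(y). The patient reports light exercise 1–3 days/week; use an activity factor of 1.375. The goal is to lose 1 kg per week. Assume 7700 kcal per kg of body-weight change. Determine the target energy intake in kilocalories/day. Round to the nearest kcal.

Harris-Benedict: BMR = 447.593 + 9.247(79.5) + 3.098(171) − 4.33(49) = 1500.3175 kcal/day.
TEE = 1500.3175 × 1.375 = 2062.9366 kcal/day.
Required daily deficit = 1 × 7700 ÷ 7 = 1100 kcal/day.
Target intake = 2062.9366 − 1100 = 962.9366 kcal/day.

963 kilocalories/day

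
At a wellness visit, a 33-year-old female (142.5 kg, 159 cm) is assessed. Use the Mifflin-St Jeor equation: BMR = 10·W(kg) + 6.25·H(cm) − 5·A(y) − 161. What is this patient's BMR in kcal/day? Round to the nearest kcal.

Mifflin-St Jeor (female): BMR = 10(142.5) + 6.25(159) − 5(33) − 161 = 1425 + 993.75 − 165 − 161 = 2092.75 kcal/day.

2093 kcal/day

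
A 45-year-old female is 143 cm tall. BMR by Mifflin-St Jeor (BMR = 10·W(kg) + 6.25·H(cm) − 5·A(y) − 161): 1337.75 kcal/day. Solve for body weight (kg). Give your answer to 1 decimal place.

83.0 kg

1337.75 = 10·W + 6.25(143) − 5(45) − 161
10·W = 1337.75 − 507.75 = 830, so W = 83 kg.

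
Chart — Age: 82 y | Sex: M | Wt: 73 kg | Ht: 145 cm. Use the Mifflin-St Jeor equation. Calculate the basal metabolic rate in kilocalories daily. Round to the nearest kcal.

1231 kilocalories daily

Mifflin-St Jeor (male): BMR = 10(73) + 6.25(145) − 5(82) + 5 = 730 + 906.25 − 410 + 5 = 1231.25 kcal/day.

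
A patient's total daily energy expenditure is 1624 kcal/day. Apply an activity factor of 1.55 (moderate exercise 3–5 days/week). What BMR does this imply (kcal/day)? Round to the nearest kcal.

BMR = TEE ÷ activity factor = 1624 ÷ 1.55 = 1047.7419 kcal/day.

1048 kcal/day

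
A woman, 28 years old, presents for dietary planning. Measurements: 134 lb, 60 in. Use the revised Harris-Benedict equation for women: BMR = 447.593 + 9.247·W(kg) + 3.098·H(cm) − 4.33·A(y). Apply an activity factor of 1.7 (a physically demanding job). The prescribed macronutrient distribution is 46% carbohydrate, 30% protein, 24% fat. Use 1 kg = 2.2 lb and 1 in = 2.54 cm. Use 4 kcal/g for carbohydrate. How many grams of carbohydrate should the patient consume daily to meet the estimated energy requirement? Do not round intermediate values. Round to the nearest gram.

Convert to metric: weight = 134 ÷ 2.2 = 60.9091 kg; height = 60 × 2.54 = 152.4 cm.
Harris-Benedict: BMR = 447.593 + 9.247(60.9091) + 3.098(152.4) − 4.33(28) = 1361.7146 kcal/day.
TEE = 1361.7146 × 1.7 = 2314.9148 kcal/day.
Carbohydrate energy = 46% × 2314.9148 = 1064.8608 kcal.
Carbohydrate = 1064.8608 ÷ 4 kcal/g = 266.2152 g.

266 g/day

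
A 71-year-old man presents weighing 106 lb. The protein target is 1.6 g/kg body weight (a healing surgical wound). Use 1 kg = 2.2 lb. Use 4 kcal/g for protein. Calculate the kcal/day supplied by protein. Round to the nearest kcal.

Weight in kg = 106 ÷ 2.2 = 48.1818 kg.
Protein = 1.6 g/kg × 48.1818 kg = 77.0909 g/day.
Protein energy = 77.0909 g × 4 kcal/g = 308.3636 kcal/day.

308 kcal/day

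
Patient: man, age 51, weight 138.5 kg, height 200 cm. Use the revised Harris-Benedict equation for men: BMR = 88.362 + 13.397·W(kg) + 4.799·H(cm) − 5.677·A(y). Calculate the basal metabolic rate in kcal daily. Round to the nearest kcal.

2614 kcal daily

Harris-Benedict: BMR = 88.362 + 13.397(138.5) + 4.799(200) − 5.677(51) = 2614.1195 kcal/day.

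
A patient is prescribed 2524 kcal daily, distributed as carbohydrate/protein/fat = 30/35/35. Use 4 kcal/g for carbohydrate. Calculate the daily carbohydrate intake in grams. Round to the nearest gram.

Carbohydrate energy = 30% × 2524 = 757.2 kcal.
At 4 kcal/g: 757.2 ÷ 4 = 189.3 g.

189 g/day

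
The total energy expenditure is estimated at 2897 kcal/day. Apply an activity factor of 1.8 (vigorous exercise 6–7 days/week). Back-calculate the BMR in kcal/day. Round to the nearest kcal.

BMR = TEE ÷ activity factor = 2897 ÷ 1.8 = 1609.4444 kcal/day.

1609 kcal/day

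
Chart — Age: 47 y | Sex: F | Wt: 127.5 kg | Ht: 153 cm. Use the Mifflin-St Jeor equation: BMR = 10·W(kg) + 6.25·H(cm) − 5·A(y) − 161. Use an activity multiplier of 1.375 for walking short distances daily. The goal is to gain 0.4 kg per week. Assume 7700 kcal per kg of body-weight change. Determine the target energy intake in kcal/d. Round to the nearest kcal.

2963 kcal/d

Mifflin-St Jeor (female): BMR = 10(127.5) + 6.25(153) − 5(47) − 161 = 1275 + 956.25 − 235 − 161 = 1835.25 kcal/day.
TEE = 1835.25 × 1.375 = 2523.4688 kcal/day.
Required daily surplus = 0.4 × 7700 ÷ 7 = 440 kcal/day.
Target intake = 2523.4688 + 440 = 2963.4688 kcal/day.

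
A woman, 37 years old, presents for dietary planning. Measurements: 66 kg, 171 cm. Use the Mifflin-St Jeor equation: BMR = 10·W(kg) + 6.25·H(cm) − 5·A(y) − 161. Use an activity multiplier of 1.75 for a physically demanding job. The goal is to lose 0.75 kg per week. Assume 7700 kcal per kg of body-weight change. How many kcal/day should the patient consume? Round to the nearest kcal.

1595 kcal/day

Mifflin-St Jeor (female): BMR = 10(66) + 6.25(171) − 5(37) − 161 = 660 + 1068.75 − 185 − 161 = 1382.75 kcal/day.
TEE = 1382.75 × 1.75 = 2419.8125 kcal/day.
Required daily deficit = 0.75 × 7700 ÷ 7 = 825 kcal/day.
Target intake = 2419.8125 − 825 = 1594.8125 kcal/day.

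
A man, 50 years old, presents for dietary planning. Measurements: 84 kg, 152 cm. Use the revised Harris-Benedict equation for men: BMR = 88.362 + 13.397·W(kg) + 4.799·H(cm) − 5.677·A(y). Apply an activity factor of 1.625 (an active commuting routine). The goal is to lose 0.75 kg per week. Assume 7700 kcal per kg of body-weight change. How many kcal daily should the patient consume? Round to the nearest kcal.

1871 kcal daily

Harris-Benedict: BMR = 88.362 + 13.397(84) + 4.799(152) − 5.677(50) = 1659.308 kcal/day.
TEE = 1659.308 × 1.625 = 2696.3755 kcal/day.
Required daily deficit = 0.75 × 7700 ÷ 7 = 825 kcal/day.
Target intake = 2696.3755 − 825 = 1871.3755 kcal/day.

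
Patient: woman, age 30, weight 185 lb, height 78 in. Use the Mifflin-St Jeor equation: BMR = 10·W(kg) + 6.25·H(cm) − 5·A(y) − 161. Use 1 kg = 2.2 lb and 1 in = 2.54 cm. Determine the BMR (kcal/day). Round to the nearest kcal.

Convert to metric: weight = 185 ÷ 2.2 = 84.0909 kg; height = 78 × 2.54 = 198.12 cm.
Mifflin-St Jeor (female): BMR = 10(84.0909) + 6.25(198.12) − 5(30) − 161 = 840.9091 + 1238.25 − 150 − 161 = 1768.1591 kcal/day.

1768 kcal/day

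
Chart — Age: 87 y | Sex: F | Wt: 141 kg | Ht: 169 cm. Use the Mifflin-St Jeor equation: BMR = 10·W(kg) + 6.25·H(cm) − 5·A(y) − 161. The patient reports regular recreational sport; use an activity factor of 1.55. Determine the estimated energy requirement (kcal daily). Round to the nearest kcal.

2899 kcal daily

Mifflin-St Jeor (female): BMR = 10(141) + 6.25(169) − 5(87) − 161 = 1410 + 1056.25 − 435 − 161 = 1870.25 kcal/day.
TEE = BMR × activity factor = 1870.25 × 1.55 = 2898.8875 kcal/day.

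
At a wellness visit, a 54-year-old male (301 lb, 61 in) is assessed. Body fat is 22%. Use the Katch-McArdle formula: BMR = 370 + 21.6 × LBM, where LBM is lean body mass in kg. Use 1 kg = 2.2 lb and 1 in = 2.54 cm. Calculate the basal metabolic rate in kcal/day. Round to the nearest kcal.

2675 kcal/day

Convert to metric: weight = 301 ÷ 2.2 = 136.8182 kg; height = 61 × 2.54 = 154.94 cm.
LBM = 136.8182 × (1 − 0.22) = 106.7182 kg. Katch-McArdle: BMR = 370 + 21.6 × 106.7182 = 2675.1127 kcal/day.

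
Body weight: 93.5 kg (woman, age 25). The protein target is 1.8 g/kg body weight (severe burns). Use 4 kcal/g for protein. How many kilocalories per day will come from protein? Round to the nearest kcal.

673 kcal/day

Protein = 1.8 g/kg × 93.5 kg = 168.3 g/day.
Protein energy = 168.3 g × 4 kcal/g = 673.2 kcal/day.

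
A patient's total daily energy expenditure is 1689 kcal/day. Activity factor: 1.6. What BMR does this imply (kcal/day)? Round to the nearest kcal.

1056 kcal/day

BMR = TEE ÷ activity factor = 1689 ÷ 1.6 = 1055.625 kcal/day.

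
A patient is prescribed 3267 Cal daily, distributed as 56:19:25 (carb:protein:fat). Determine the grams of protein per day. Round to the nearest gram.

Protein energy = 19% × 3267 = 620.73 kcal.
At 4 kcal/g: 620.73 ÷ 4 = 155.1825 g.

155 g/day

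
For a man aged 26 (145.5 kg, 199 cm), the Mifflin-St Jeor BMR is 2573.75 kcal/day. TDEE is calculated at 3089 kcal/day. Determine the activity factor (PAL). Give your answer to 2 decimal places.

1.20

Activity factor = TEE ÷ BMR = 3089 ÷ 2573.75 = 1.2.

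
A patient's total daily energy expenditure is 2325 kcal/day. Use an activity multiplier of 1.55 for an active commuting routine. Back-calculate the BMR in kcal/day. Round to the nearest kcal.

1500 kcal/day

BMR = TEE ÷ activity factor = 2325 ÷ 1.55 = 1500 kcal/day.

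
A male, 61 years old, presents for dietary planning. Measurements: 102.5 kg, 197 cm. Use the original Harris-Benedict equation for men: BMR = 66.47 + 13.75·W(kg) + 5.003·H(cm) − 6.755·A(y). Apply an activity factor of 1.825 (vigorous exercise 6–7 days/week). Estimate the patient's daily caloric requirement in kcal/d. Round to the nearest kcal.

3740 kcal/d

Harris-Benedict: BMR = 66.47 + 13.75(102.5) + 5.003(197) − 6.755(61) = 2049.381 kcal/day.
TEE = BMR × activity factor = 2049.381 × 1.825 = 3740.1203 kcal/day.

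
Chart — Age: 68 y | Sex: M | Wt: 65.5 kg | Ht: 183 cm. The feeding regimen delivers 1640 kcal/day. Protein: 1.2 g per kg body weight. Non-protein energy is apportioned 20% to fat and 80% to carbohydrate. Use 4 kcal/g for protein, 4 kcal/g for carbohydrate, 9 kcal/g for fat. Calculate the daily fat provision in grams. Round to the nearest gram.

Protein = 1.2 × 65.5 = 78.6 g → 78.6 × 4 = 314.4 kcal.
Non-protein calories = 1640 − 314.4 = 1325.6 kcal.
Fat: 20% × 1325.6 = 265.12 kcal; carbohydrate: 1060.48 kcal.
Fat: 265.12 kcal ÷ 9 kcal/g = 29.4578 g.

29 g/day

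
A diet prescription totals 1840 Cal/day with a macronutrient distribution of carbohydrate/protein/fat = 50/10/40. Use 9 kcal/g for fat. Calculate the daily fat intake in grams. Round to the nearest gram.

82 g/day

Fat energy = 40% × 1840 = 736 kcal.
At 9 kcal/g: 736 ÷ 9 = 81.7778 g.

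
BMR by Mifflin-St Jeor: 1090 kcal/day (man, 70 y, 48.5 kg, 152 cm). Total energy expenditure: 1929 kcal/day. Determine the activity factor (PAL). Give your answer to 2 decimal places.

1.77

Activity factor = TEE ÷ BMR = 1929 ÷ 1090 = 1.77.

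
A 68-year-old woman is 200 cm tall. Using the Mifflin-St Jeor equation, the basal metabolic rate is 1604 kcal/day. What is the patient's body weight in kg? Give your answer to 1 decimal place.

1604 = 10·W + 6.25(200) − 5(68) − 161
10·W = 1604 − 749 = 855, so W = 85.5 kg.

85.5 kg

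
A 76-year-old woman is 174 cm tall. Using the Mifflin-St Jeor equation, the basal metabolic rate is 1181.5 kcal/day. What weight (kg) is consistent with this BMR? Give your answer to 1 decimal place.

63.5 kg

1181.5 = 10·W + 6.25(174) − 5(76) − 161
10·W = 1181.5 − 546.5 = 635, so W = 63.5 kg.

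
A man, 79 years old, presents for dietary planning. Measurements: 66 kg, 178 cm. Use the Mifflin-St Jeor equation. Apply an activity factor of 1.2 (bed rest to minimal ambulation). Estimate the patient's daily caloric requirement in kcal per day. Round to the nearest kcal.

Mifflin-St Jeor (male): BMR = 10(66) + 6.25(178) − 5(79) + 5 = 660 + 1112.5 − 395 + 5 = 1382.5 kcal/day.
TEE = BMR × activity factor = 1382.5 × 1.2 = 1659 kcal/day.

1659 kcal per day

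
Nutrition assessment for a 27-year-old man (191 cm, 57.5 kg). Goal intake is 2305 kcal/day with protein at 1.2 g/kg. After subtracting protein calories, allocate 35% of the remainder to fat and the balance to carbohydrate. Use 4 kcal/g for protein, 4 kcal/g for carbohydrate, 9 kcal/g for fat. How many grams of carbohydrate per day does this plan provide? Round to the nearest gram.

Protein = 1.2 × 57.5 = 69 g → 69 × 4 = 276 kcal.
Non-protein calories = 2305 − 276 = 2029 kcal.
Fat: 35% × 2029 = 710.15 kcal; carbohydrate: 1318.85 kcal.
Carbohydrate: 1318.85 kcal ÷ 4 kcal/g = 329.7125 g.

330 g/day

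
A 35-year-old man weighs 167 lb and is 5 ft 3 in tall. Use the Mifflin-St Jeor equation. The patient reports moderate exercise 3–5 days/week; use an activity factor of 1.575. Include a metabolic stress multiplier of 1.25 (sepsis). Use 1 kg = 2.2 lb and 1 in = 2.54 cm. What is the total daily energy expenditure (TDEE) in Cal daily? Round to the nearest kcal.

Convert to metric: weight = 167 ÷ 2.2 = 75.9091 kg; height = (5×12 + 3) × 2.54 = 63 × 2.54 = 160.02 cm.
Mifflin-St Jeor (male): BMR = 10(75.9091) + 6.25(160.02) − 5(35) + 5 = 759.0909 + 1000.125 − 175 + 5 = 1589.2159 kcal/day.
TEE = BMR × activity factor = 1589.2159 × 1.575 = 2503.0151 kcal/day.
Apply stress factor: 2503.0151 × 1.25 = 3128.7688 kcal/day.

3129 Cal daily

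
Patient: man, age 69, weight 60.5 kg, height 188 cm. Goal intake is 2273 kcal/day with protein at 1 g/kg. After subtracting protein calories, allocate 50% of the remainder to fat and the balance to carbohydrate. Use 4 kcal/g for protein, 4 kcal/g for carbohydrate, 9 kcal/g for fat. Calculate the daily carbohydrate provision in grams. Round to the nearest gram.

Protein = 1 × 60.5 = 60.5 g → 60.5 × 4 = 242 kcal.
Non-protein calories = 2273 − 242 = 2031 kcal.
Fat: 50% × 2031 = 1015.5 kcal; carbohydrate: 1015.5 kcal.
Carbohydrate: 1015.5 kcal ÷ 4 kcal/g = 253.875 g.

254 g/day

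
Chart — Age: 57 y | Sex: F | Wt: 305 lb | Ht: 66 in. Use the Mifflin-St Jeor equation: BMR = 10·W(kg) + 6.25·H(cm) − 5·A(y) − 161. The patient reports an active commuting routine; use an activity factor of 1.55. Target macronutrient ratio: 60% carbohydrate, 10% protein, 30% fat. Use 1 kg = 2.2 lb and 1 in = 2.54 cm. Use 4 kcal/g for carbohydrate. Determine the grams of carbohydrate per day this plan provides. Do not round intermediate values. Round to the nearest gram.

462 g/day

Convert to metric: weight = 305 ÷ 2.2 = 138.6364 kg; height = 66 × 2.54 = 167.64 cm.
Mifflin-St Jeor (female): BMR = 10(138.6364) + 6.25(167.64) − 5(57) − 161 = 1386.3636 + 1047.75 − 285 − 161 = 1988.1136 kcal/day.
TEE = 1988.1136 × 1.55 = 3081.5761 kcal/day.
Carbohydrate energy = 60% × 3081.5761 = 1848.9457 kcal.
Carbohydrate = 1848.9457 ÷ 4 kcal/g = 462.2364 g.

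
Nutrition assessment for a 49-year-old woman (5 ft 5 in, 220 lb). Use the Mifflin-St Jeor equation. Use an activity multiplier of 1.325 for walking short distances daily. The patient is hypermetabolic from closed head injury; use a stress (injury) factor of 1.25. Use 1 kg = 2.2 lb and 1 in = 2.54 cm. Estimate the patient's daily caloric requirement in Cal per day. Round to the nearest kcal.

2693 Cal per day

Convert to metric: weight = 220 ÷ 2.2 = 100 kg; height = (5×12 + 5) × 2.54 = 65 × 2.54 = 165.1 cm.
Mifflin-St Jeor (female): BMR = 10(100) + 6.25(165.1) − 5(49) − 161 = 1000 + 1031.875 − 245 − 161 = 1625.875 kcal/day.
TEE = BMR × activity factor = 1625.875 × 1.325 = 2154.2844 kcal/day.
Apply stress factor: 2154.2844 × 1.25 = 2692.8555 kcal/day.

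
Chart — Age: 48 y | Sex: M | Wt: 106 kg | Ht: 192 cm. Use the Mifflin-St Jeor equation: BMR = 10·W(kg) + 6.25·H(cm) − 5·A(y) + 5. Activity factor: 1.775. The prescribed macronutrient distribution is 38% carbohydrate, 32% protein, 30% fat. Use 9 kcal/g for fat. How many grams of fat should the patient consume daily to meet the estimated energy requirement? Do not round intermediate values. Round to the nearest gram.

Mifflin-St Jeor (male): BMR = 10(106) + 6.25(192) − 5(48) + 5 = 1060 + 1200 − 240 + 5 = 2025 kcal/day.
TEE = 2025 × 1.775 = 3594.375 kcal/day.
Fat energy = 30% × 3594.375 = 1078.3125 kcal.
Fat = 1078.3125 ÷ 9 kcal/g = 119.8125 g.

120 g/day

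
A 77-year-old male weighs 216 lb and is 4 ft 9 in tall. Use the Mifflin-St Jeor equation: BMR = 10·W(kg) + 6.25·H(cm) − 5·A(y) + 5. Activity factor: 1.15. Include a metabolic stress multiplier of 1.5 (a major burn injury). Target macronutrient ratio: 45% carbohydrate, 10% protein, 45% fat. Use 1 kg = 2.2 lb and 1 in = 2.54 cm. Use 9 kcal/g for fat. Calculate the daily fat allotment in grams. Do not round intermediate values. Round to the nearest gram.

130 g/day

Convert to metric: weight = 216 ÷ 2.2 = 98.1818 kg; height = (4×12 + 9) × 2.54 = 57 × 2.54 = 144.78 cm.
Mifflin-St Jeor (male): BMR = 10(98.1818) + 6.25(144.78) − 5(77) + 5 = 981.8182 + 904.875 − 385 + 5 = 1506.6932 kcal/day.
TEE = 1506.6932 × 1.15 = 1732.6972 kcal/day.
With stress factor 1.5: 1732.6972 × 1.5 = 2599.0457 kcal/day.
Fat energy = 45% × 2599.0457 = 1169.5706 kcal.
Fat = 1169.5706 ÷ 9 kcal/g = 129.9523 g.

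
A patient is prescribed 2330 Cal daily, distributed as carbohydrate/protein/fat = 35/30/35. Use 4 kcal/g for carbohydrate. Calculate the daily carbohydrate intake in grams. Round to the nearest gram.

Carbohydrate energy = 35% × 2330 = 815.5 kcal.
At 4 kcal/g: 815.5 ÷ 4 = 203.875 g.

204 g/day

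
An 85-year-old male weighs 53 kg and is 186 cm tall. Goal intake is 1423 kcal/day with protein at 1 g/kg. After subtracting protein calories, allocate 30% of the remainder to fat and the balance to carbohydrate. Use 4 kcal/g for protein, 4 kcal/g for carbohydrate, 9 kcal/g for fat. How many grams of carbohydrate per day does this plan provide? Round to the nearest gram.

212 g/day

Protein = 1 × 53 = 53 g → 53 × 4 = 212 kcal.
Non-protein calories = 1423 − 212 = 1211 kcal.
Fat: 30% × 1211 = 363.3 kcal; carbohydrate: 847.7 kcal.
Carbohydrate: 847.7 kcal ÷ 4 kcal/g = 211.925 g.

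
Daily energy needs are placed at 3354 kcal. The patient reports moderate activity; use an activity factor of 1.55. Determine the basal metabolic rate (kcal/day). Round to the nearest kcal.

BMR = TEE ÷ activity factor = 3354 ÷ 1.55 = 2163.871 kcal/day.

2164 kcal/day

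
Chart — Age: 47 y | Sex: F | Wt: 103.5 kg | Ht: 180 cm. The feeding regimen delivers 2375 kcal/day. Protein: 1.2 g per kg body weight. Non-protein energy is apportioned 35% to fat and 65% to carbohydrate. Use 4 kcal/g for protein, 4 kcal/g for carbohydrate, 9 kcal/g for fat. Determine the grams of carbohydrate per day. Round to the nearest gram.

Protein = 1.2 × 103.5 = 124.2 g → 124.2 × 4 = 496.8 kcal.
Non-protein calories = 2375 − 496.8 = 1878.2 kcal.
Fat: 35% × 1878.2 = 657.37 kcal; carbohydrate: 1220.83 kcal.
Carbohydrate: 1220.83 kcal ÷ 4 kcal/g = 305.2075 g.

305 g/day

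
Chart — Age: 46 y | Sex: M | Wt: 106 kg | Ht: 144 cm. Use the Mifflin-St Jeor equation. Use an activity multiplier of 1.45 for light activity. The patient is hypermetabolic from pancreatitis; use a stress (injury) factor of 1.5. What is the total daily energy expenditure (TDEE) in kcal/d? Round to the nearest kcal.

3774 kcal/d

Mifflin-St Jeor (male): BMR = 10(106) + 6.25(144) − 5(46) + 5 = 1060 + 900 − 230 + 5 = 1735 kcal/day.
TEE = BMR × activity factor = 1735 × 1.45 = 2515.75 kcal/day.
Apply stress factor: 2515.75 × 1.5 = 3773.625 kcal/day.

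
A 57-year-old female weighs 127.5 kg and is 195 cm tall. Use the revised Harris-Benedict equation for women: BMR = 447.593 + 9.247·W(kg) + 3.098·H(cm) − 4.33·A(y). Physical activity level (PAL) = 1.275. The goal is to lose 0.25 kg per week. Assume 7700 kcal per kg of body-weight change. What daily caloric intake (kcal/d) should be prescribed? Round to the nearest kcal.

2254 kcal/d

Harris-Benedict: BMR = 447.593 + 9.247(127.5) + 3.098(195) − 4.33(57) = 1983.8855 kcal/day.
TEE = 1983.8855 × 1.275 = 2529.454 kcal/day.
Required daily deficit = 0.25 × 7700 ÷ 7 = 275 kcal/day.
Target intake = 2529.454 − 275 = 2254.454 kcal/day.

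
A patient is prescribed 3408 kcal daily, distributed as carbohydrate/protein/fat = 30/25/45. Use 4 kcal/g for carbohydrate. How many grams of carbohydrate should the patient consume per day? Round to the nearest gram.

256 g/day

Carbohydrate energy = 30% × 3408 = 1022.4 kcal.
At 4 kcal/g: 1022.4 ÷ 4 = 255.6 g.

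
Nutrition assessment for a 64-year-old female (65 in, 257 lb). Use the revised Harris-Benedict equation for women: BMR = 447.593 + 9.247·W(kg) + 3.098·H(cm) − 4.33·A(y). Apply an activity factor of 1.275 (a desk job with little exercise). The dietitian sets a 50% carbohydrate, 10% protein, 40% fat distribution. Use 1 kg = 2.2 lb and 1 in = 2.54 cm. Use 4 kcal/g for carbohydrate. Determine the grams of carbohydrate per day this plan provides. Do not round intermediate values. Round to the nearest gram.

281 g/day

Convert to metric: weight = 257 ÷ 2.2 = 116.8182 kg; height = 65 × 2.54 = 165.1 cm.
Harris-Benedict: BMR = 447.593 + 9.247(116.8182) + 3.098(165.1) − 4.33(64) = 1762.1705 kcal/day.
TEE = 1762.1705 × 1.275 = 2246.7674 kcal/day.
Carbohydrate energy = 50% × 2246.7674 = 1123.3837 kcal.
Carbohydrate = 1123.3837 ÷ 4 kcal/g = 280.8459 g.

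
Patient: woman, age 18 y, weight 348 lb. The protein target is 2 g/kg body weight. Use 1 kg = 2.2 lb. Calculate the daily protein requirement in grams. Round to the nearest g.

Weight in kg = 348 ÷ 2.2 = 158.1818 kg.
Protein = 2 g/kg × 158.1818 kg = 316.3636 g/day.

316 g/day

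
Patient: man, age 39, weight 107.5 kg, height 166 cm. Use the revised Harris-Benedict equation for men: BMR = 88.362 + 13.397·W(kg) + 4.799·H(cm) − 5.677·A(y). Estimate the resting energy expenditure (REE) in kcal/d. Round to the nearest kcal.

Harris-Benedict: BMR = 88.362 + 13.397(107.5) + 4.799(166) − 5.677(39) = 2103.7705 kcal/day.

2104 kcal/d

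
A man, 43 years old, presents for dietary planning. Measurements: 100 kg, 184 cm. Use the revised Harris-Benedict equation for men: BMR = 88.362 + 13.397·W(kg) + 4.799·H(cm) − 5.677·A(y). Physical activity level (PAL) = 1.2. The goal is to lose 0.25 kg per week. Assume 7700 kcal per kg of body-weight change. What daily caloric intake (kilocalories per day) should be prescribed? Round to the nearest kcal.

2205 kilocalories per day

Harris-Benedict: BMR = 88.362 + 13.397(100) + 4.799(184) − 5.677(43) = 2066.967 kcal/day.
TEE = 2066.967 × 1.2 = 2480.3604 kcal/day.
Required daily deficit = 0.25 × 7700 ÷ 7 = 275 kcal/day.
Target intake = 2480.3604 − 275 = 2205.3604 kcal/day.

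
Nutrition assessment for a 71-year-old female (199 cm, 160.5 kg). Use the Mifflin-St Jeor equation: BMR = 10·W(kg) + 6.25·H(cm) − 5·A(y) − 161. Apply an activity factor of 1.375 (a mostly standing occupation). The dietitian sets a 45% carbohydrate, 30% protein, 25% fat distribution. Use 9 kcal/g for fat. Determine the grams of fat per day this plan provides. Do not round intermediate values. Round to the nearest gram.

Mifflin-St Jeor (female): BMR = 10(160.5) + 6.25(199) − 5(71) − 161 = 1605 + 1243.75 − 355 − 161 = 2332.75 kcal/day.
TEE = 2332.75 × 1.375 = 3207.5313 kcal/day.
Fat energy = 25% × 3207.5313 = 801.8828 kcal.
Fat = 801.8828 ÷ 9 kcal/g = 89.0981 g.

89 g/day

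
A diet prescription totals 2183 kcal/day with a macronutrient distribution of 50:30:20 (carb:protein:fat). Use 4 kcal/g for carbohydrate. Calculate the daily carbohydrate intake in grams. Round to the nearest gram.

273 g/day

Carbohydrate energy = 50% × 2183 = 1091.5 kcal.
At 4 kcal/g: 1091.5 ÷ 4 = 272.875 g.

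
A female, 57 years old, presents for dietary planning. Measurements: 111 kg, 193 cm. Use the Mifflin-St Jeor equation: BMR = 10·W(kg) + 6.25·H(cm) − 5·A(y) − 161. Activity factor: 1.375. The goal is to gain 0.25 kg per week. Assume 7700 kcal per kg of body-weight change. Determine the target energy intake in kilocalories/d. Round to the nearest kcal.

Mifflin-St Jeor (female): BMR = 10(111) + 6.25(193) − 5(57) − 161 = 1110 + 1206.25 − 285 − 161 = 1870.25 kcal/day.
TEE = 1870.25 × 1.375 = 2571.5938 kcal/day.
Required daily surplus = 0.25 × 7700 ÷ 7 = 275 kcal/day.
Target intake = 2571.5938 + 275 = 2846.5938 kcal/day.

2847 kilocalories/d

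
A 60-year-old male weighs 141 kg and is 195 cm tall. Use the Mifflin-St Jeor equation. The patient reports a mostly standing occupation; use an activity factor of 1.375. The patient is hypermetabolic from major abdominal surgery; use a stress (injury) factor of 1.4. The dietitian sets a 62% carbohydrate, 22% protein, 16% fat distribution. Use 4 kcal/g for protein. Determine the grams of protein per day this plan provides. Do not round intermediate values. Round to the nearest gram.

247 g/day

Mifflin-St Jeor (male): BMR = 10(141) + 6.25(195) − 5(60) + 5 = 1410 + 1218.75 − 300 + 5 = 2333.75 kcal/day.
TEE = 2333.75 × 1.375 = 3208.9063 kcal/day.
With stress factor 1.4: 3208.9063 × 1.4 = 4492.4688 kcal/day.
Protein energy = 22% × 4492.4688 = 988.3431 kcal.
Protein = 988.3431 ÷ 4 kcal/g = 247.0858 g.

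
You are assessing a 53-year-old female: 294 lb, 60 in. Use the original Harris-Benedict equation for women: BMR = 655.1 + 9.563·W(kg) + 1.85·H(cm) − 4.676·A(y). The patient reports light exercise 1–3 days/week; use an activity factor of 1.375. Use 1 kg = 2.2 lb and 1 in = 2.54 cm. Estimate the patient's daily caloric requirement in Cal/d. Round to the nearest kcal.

2705 Cal/d

Convert to metric: weight = 294 ÷ 2.2 = 133.6364 kg; height = 60 × 2.54 = 152.4 cm.
Harris-Benedict: BMR = 655.1 + 9.563(133.6364) + 1.85(152.4) − 4.676(53) = 1967.1765 kcal/day.
TEE = BMR × activity factor = 1967.1765 × 1.375 = 2704.8677 kcal/day.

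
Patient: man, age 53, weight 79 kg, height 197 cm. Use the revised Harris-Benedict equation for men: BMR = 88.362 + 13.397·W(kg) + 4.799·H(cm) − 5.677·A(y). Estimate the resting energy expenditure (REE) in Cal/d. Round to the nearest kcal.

Harris-Benedict: BMR = 88.362 + 13.397(79) + 4.799(197) − 5.677(53) = 1791.247 kcal/day.

1791 Cal/d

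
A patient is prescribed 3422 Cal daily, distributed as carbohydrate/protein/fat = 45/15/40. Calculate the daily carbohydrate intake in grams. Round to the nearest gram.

Carbohydrate energy = 45% × 3422 = 1539.9 kcal.
At 4 kcal/g: 1539.9 ÷ 4 = 384.975 g.

385 g/day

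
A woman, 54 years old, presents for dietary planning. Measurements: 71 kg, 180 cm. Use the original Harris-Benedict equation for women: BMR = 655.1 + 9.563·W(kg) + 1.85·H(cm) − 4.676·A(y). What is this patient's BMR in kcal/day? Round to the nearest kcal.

1415 kcal/day

Harris-Benedict: BMR = 655.1 + 9.563(71) + 1.85(180) − 4.676(54) = 1414.569 kcal/day.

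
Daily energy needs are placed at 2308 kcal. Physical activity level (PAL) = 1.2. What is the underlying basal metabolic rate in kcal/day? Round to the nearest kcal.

BMR = TEE ÷ activity factor = 2308 ÷ 1.2 = 1923.3333 kcal/day.

1923 kcal/day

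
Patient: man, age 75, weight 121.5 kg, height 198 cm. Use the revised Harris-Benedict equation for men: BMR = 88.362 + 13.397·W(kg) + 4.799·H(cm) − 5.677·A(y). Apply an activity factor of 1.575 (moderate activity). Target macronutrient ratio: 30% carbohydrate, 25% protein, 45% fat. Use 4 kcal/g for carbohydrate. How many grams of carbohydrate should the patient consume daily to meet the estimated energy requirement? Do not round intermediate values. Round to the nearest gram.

Harris-Benedict: BMR = 88.362 + 13.397(121.5) + 4.799(198) − 5.677(75) = 2240.5245 kcal/day.
TEE = 2240.5245 × 1.575 = 3528.8261 kcal/day.
Carbohydrate energy = 30% × 3528.8261 = 1058.6478 kcal.
Carbohydrate = 1058.6478 ÷ 4 kcal/g = 264.662 g.

265 g/day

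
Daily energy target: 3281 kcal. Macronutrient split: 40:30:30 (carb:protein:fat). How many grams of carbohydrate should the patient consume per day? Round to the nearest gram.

Carbohydrate energy = 40% × 3281 = 1312.4 kcal.
At 4 kcal/g: 1312.4 ÷ 4 = 328.1 g.

328 g/day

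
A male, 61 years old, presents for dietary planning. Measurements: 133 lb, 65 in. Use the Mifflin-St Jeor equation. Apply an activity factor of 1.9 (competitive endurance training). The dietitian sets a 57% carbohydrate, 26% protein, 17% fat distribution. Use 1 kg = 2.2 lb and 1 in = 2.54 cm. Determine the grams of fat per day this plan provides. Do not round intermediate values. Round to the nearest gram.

48 g/day

Convert to metric: weight = 133 ÷ 2.2 = 60.4545 kg; height = 65 × 2.54 = 165.1 cm.
Mifflin-St Jeor (male): BMR = 10(60.4545) + 6.25(165.1) − 5(61) + 5 = 604.5455 + 1031.875 − 305 + 5 = 1336.4205 kcal/day.
TEE = 1336.4205 × 1.9 = 2539.1989 kcal/day.
Fat energy = 17% × 2539.1989 = 431.6638 kcal.
Fat = 431.6638 ÷ 9 kcal/g = 47.9626 g.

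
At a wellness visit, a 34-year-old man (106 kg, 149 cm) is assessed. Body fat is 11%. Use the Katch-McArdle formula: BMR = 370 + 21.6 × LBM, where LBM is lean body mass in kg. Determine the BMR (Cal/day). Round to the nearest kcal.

2408 Cal/day

LBM = 106 × (1 − 0.11) = 94.34 kg. Katch-McArdle: BMR = 370 + 21.6 × 94.34 = 2407.744 kcal/day.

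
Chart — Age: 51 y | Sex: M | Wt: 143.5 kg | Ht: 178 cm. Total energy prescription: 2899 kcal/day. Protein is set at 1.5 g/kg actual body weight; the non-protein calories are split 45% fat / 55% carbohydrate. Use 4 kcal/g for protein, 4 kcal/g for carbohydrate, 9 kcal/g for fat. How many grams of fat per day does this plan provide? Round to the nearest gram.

102 g/day

Protein = 1.5 × 143.5 = 215.25 g → 215.25 × 4 = 861 kcal.
Non-protein calories = 2899 − 861 = 2038 kcal.
Fat: 45% × 2038 = 917.1 kcal; carbohydrate: 1120.9 kcal.
Fat: 917.1 kcal ÷ 9 kcal/g = 101.9 g.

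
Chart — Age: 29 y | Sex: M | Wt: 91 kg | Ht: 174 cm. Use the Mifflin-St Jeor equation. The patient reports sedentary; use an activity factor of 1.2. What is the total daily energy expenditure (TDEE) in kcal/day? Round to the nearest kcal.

Mifflin-St Jeor (male): BMR = 10(91) + 6.25(174) − 5(29) + 5 = 910 + 1087.5 − 145 + 5 = 1857.5 kcal/day.
TEE = BMR × activity factor = 1857.5 × 1.2 = 2229 kcal/day.

2229 kcal/day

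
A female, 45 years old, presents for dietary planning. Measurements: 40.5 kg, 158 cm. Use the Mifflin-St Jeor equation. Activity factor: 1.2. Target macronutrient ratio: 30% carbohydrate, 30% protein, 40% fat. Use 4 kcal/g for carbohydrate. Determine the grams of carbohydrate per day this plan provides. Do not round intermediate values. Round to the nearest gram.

Mifflin-St Jeor (female): BMR = 10(40.5) + 6.25(158) − 5(45) − 161 = 405 + 987.5 − 225 − 161 = 1006.5 kcal/day.
TEE = 1006.5 × 1.2 = 1207.8 kcal/day.
Carbohydrate energy = 30% × 1207.8 = 362.34 kcal.
Carbohydrate = 362.34 ÷ 4 kcal/g = 90.585 g.

91 g/day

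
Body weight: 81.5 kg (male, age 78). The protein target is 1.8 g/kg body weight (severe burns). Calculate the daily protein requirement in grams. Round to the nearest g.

Protein = 1.8 g/kg × 81.5 kg = 146.7 g/day.

147 g/day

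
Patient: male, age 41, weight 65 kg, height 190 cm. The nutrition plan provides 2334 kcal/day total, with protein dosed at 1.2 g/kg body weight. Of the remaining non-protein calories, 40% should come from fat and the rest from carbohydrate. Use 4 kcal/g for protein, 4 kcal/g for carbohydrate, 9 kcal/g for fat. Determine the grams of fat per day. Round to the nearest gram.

Protein = 1.2 × 65 = 78 g → 78 × 4 = 312 kcal.
Non-protein calories = 2334 − 312 = 2022 kcal.
Fat: 40% × 2022 = 808.8 kcal; carbohydrate: 1213.2 kcal.
Fat: 808.8 kcal ÷ 9 kcal/g = 89.8667 g.

90 g/day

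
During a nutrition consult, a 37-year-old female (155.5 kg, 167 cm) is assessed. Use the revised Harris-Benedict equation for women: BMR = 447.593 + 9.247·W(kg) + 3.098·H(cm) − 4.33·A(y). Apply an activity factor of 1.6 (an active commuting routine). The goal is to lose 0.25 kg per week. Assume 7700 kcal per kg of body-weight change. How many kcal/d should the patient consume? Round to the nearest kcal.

Harris-Benedict: BMR = 447.593 + 9.247(155.5) + 3.098(167) − 4.33(37) = 2242.6575 kcal/day.
TEE = 2242.6575 × 1.6 = 3588.252 kcal/day.
Required daily deficit = 0.25 × 7700 ÷ 7 = 275 kcal/day.
Target intake = 3588.252 − 275 = 3313.252 kcal/day.

3313 kcal/d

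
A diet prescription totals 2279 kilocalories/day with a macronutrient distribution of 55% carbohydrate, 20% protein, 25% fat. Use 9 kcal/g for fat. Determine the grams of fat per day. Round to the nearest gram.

Fat energy = 25% × 2279 = 569.75 kcal.
At 9 kcal/g: 569.75 ÷ 9 = 63.3056 g.

63 g/day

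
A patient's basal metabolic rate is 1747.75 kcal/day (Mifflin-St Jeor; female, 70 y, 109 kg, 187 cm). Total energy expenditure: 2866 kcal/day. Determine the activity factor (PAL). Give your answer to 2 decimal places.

Activity factor = TEE ÷ BMR = 2866 ÷ 1747.75 = 1.64.

1.64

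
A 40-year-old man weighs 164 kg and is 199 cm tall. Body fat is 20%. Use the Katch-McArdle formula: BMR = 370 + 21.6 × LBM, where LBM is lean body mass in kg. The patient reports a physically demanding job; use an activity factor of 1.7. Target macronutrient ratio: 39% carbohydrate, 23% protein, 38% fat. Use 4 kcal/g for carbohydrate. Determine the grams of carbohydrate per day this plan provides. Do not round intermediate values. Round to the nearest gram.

531 g/day

LBM = 164 × (1 − 0.2) = 131.2 kg. Katch-McArdle: BMR = 370 + 21.6 × 131.2 = 3203.92 kcal/day.
TEE = 3203.92 × 1.7 = 5446.664 kcal/day.
Carbohydrate energy = 39% × 5446.664 = 2124.199 kcal.
Carbohydrate = 2124.199 ÷ 4 kcal/g = 531.0497 g.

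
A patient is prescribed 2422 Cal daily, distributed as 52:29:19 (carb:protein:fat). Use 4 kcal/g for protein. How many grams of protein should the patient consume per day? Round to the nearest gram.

Protein energy = 29% × 2422 = 702.38 kcal.
At 4 kcal/g: 702.38 ÷ 4 = 175.595 g.

176 g/day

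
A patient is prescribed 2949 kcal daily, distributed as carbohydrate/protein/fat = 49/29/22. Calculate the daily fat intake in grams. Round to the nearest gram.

72 g/day

Fat energy = 22% × 2949 = 648.78 kcal.
At 9 kcal/g: 648.78 ÷ 9 = 72.0867 g.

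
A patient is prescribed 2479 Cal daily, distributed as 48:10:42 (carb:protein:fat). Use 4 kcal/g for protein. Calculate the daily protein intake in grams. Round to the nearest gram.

62 g/day

Protein energy = 10% × 2479 = 247.9 kcal.
At 4 kcal/g: 247.9 ÷ 4 = 61.975 g.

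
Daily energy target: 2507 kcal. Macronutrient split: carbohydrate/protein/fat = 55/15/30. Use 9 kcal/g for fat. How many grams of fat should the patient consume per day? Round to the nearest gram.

84 g/day

Fat energy = 30% × 2507 = 752.1 kcal.
At 9 kcal/g: 752.1 ÷ 9 = 83.5667 g.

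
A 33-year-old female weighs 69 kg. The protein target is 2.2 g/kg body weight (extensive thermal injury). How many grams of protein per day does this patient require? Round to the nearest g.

152 g/day

Protein = 2.2 g/kg × 69 kg = 151.8 g/day.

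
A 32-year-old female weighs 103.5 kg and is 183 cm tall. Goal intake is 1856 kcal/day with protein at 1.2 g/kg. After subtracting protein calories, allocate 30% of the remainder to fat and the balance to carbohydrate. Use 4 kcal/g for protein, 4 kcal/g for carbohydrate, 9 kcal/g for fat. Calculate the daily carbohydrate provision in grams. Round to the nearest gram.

238 g/day

Protein = 1.2 × 103.5 = 124.2 g → 124.2 × 4 = 496.8 kcal.
Non-protein calories = 1856 − 496.8 = 1359.2 kcal.
Fat: 30% × 1359.2 = 407.76 kcal; carbohydrate: 951.44 kcal.
Carbohydrate: 951.44 kcal ÷ 4 kcal/g = 237.86 g.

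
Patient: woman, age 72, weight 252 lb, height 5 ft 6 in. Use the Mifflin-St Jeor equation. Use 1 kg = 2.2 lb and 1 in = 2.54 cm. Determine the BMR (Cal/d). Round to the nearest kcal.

Convert to metric: weight = 252 ÷ 2.2 = 114.5455 kg; height = (5×12 + 6) × 2.54 = 66 × 2.54 = 167.64 cm.
Mifflin-St Jeor (female): BMR = 10(114.5455) + 6.25(167.64) − 5(72) − 161 = 1145.4545 + 1047.75 − 360 − 161 = 1672.2045 kcal/day.

1672 Cal/d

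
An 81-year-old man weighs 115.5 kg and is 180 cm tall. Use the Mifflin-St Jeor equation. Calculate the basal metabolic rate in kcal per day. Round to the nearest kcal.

Mifflin-St Jeor (male): BMR = 10(115.5) + 6.25(180) − 5(81) + 5 = 1155 + 1125 − 405 + 5 = 1880 kcal/day.

1880 kcal per day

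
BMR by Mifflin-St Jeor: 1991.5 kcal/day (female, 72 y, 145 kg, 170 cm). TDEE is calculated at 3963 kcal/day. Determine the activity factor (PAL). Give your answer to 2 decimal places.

Activity factor = TEE ÷ BMR = 3963 ÷ 1991.5 = 1.99.

1.99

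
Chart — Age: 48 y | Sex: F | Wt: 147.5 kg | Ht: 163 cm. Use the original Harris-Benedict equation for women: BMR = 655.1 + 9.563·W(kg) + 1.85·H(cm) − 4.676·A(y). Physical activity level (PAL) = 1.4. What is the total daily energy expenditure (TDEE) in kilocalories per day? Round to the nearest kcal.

Harris-Benedict: BMR = 655.1 + 9.563(147.5) + 1.85(163) − 4.676(48) = 2142.7445 kcal/day.
TEE = BMR × activity factor = 2142.7445 × 1.4 = 2999.8423 kcal/day.

3000 kilocalories per day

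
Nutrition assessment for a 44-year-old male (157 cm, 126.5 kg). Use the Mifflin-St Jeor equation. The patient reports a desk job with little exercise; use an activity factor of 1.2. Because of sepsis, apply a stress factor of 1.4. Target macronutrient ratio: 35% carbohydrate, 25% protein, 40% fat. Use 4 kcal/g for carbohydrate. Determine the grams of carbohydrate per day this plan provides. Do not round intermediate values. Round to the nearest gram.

299 g/day

Mifflin-St Jeor (male): BMR = 10(126.5) + 6.25(157) − 5(44) + 5 = 1265 + 981.25 − 220 + 5 = 2031.25 kcal/day.
TEE = 2031.25 × 1.2 = 2437.5 kcal/day.
With stress factor 1.4: 2437.5 × 1.4 = 3412.5 kcal/day.
Carbohydrate energy = 35% × 3412.5 = 1194.375 kcal.
Carbohydrate = 1194.375 ÷ 4 kcal/g = 298.5938 g.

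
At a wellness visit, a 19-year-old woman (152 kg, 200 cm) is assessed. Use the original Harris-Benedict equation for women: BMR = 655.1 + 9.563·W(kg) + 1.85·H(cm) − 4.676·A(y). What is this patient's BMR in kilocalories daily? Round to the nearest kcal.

2390 kilocalories daily

Harris-Benedict: BMR = 655.1 + 9.563(152) + 1.85(200) − 4.676(19) = 2389.832 kcal/day.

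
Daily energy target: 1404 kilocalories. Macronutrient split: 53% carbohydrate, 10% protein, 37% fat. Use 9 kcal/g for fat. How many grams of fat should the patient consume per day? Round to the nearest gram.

58 g/day

Fat energy = 37% × 1404 = 519.48 kcal.
At 9 kcal/g: 519.48 ÷ 9 = 57.72 g.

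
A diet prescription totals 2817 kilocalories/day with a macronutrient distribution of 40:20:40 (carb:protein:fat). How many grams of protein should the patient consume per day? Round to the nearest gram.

141 g/day

Protein energy = 20% × 2817 = 563.4 kcal.
At 4 kcal/g: 563.4 ÷ 4 = 140.85 g.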